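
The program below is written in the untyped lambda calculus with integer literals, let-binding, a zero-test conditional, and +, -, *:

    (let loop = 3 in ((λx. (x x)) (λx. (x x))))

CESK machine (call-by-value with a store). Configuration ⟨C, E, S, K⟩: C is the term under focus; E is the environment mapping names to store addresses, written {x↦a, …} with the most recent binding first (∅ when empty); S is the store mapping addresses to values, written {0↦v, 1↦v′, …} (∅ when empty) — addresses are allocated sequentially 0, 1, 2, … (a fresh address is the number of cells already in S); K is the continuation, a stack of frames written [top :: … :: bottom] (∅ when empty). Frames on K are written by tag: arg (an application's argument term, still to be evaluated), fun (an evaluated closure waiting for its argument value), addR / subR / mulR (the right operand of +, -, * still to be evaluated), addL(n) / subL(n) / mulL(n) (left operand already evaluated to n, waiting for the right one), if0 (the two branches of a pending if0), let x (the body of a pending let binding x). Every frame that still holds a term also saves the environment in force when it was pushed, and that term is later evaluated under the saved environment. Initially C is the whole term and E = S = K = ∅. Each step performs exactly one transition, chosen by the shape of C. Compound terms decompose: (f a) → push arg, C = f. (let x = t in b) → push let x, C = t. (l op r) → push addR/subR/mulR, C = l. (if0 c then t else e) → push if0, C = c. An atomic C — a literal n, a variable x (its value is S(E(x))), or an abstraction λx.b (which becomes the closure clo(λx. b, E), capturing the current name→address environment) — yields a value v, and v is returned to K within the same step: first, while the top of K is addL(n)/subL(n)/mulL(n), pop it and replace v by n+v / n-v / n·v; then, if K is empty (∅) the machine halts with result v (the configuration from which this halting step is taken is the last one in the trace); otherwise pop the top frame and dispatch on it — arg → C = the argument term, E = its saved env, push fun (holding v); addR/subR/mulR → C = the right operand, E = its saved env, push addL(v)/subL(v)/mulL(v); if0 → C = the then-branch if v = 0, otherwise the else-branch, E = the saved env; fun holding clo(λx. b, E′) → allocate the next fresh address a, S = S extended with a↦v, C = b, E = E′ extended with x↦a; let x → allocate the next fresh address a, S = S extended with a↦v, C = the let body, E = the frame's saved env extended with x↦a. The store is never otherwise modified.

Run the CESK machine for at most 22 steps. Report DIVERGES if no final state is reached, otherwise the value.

Answer: DIVERGES (no final state within 22 steps)

Derivation:
t=0: <C=(let loop = 3 in ((λx. (x x)) (λx. (x x)))), E=∅, S=∅, K=∅>
t=1: <C=3, E=∅, S=∅, K=[let loop]>
t=2: <C=((λx. (x x)) (λx. (x x))), E={loop↦0}, S={0↦3}, K=∅>
t=3: <C=(λx. (x x)), E={loop↦0}, S={0↦3}, K=[arg]>
t=4: <C=(λx. (x x)), E={loop↦0}, S={0↦3}, K=[fun]>
t=5: <C=(x x), E={x↦1, loop↦0}, S={0↦3, 1↦clo(λx. (x x), {loop↦0})}, K=∅>
t=6: <C=x, E={x↦1, loop↦0}, S={0↦3, 1↦clo(λx. (x x), {loop↦0})}, K=[arg]>
t=7: <C=x, E={x↦1, loop↦0}, S={0↦3, 1↦clo(λx. (x x), {loop↦0})}, K=[fun]>
t=8: <C=(x x), E={x↦2, loop↦0}, S={0↦3, 1↦clo(λx. (x x), {loop↦0}), 2↦clo(λx. (x x), {loop↦0})}, K=∅>
t=9: <C=x, E={x↦2, loop↦0}, S={0↦3, 1↦clo(λx. (x x), {loop↦0}), 2↦clo(λx. (x x), {loop↦0})}, K=[arg]>
t=10: <C=x, E={x↦2, loop↦0}, S={0↦3, 1↦clo(λx. (x x), {loop↦0}), 2↦clo(λx. (x x), {loop↦0})}, K=[fun]>
t=11: <C=(x x), E={x↦3, loop↦0}, S={0↦3, 1↦clo(λx. (x x), {loop↦0}), 2↦clo(λx. (x x), {loop↦0}), 3↦clo(λx. (x x), {loop↦0})}, K=∅>
t=12: <C=x, E={x↦3, loop↦0}, S={0↦3, 1↦clo(λx. (x x), {loop↦0}), 2↦clo(λx. (x x), {loop↦0}), 3↦clo(λx. (x x), {loop↦0})}, K=[arg]>
t=13: <C=x, E={x↦3, loop↦0}, S={0↦3, 1↦clo(λx. (x x), {loop↦0}), 2↦clo(λx. (x x), {loop↦0}), 3↦clo(λx. (x x), {loop↦0})}, K=[fun]>
t=14: <C=(x x), E={x↦4, loop↦0}, S={0↦3, 1↦clo(λx. (x x), {loop↦0}), 2↦clo(λx. (x x), {loop↦0}), 3↦clo(λx. (x x), {loop↦0}), 4↦clo(λx. (x x), {loop↦0})}, K=∅>
t=15: <C=x, E={x↦4, loop↦0}, S={0↦3, 1↦clo(λx. (x x), {loop↦0}), 2↦clo(λx. (x x), {loop↦0}), 3↦clo(λx. (x x), {loop↦0}), 4↦clo(λx. (x x), {loop↦0})}, K=[arg]>
t=16: <C=x, E={x↦4, loop↦0}, S={0↦3, 1↦clo(λx. (x x), {loop↦0}), 2↦clo(λx. (x x), {loop↦0}), 3↦clo(λx. (x x), {loop↦0}), 4↦clo(λx. (x x), {loop↦0})}, K=[fun]>
t=17: <C=(x x), E={x↦5, loop↦0}, S={0↦3, 1↦clo(λx. (x x), {loop↦0}), 2↦clo(λx. (x x), {loop↦0}), 3↦clo(λx. (x x), {loop↦0}), 4↦clo(λx. (x x), {loop↦0}), 5↦clo(λx. (x x), {loop↦0})}, K=∅>
t=18: <C=x, E={x↦5, loop↦0}, S={0↦3, 1↦clo(λx. (x x), {loop↦0}), 2↦clo(λx. (x x), {loop↦0}), 3↦clo(λx. (x x), {loop↦0}), 4↦clo(λx. (x x), {loop↦0}), 5↦clo(λx. (x x), {loop↦0})}, K=[arg]>
t=19: <C=x, E={x↦5, loop↦0}, S={0↦3, 1↦clo(λx. (x x), {loop↦0}), 2↦clo(λx. (x x), {loop↦0}), 3↦clo(λx. (x x), {loop↦0}), 4↦clo(λx. (x x), {loop↦0}), 5↦clo(λx. (x x), {loop↦0})}, K=[fun]>
t=20: <C=(x x), E={x↦6, loop↦0}, S={0↦3, 1↦clo(λx. (x x), {loop↦0}), 2↦clo(λx. (x x), {loop↦0}), 3↦clo(λx. (x x), {loop↦0}), 4↦clo(λx. (x x), {loop↦0}), 5↦clo(λx. (x x), {loop↦0}), 6↦clo(λx. (x x), {loop↦0})}, K=∅>
t=21: <C=x, E={x↦6, loop↦0}, S={0↦3, 1↦clo(λx. (x x), {loop↦0}), 2↦clo(λx. (x x), {loop↦0}), 3↦clo(λx. (x x), {loop↦0}), 4↦clo(λx. (x x), {loop↦0}), 5↦clo(λx. (x x), {loop↦0}), 6↦clo(λx. (x x), {loop↦0})}, K=[arg]>
t=22: <C=x, E={x↦6, loop↦0}, S={0↦3, 1↦clo(λx. (x x), {loop↦0}), 2↦clo(λx. (x x), {loop↦0}), 3↦clo(λx. (x x), {loop↦0}), 4↦clo(λx. (x x), {loop↦0}), 5↦clo(λx. (x x), {loop↦0}), 6↦clo(λx. (x x), {loop↦0})}, K=[fun]>
→ 22 transitions taken and the configuration is still not final: no result within 22 steps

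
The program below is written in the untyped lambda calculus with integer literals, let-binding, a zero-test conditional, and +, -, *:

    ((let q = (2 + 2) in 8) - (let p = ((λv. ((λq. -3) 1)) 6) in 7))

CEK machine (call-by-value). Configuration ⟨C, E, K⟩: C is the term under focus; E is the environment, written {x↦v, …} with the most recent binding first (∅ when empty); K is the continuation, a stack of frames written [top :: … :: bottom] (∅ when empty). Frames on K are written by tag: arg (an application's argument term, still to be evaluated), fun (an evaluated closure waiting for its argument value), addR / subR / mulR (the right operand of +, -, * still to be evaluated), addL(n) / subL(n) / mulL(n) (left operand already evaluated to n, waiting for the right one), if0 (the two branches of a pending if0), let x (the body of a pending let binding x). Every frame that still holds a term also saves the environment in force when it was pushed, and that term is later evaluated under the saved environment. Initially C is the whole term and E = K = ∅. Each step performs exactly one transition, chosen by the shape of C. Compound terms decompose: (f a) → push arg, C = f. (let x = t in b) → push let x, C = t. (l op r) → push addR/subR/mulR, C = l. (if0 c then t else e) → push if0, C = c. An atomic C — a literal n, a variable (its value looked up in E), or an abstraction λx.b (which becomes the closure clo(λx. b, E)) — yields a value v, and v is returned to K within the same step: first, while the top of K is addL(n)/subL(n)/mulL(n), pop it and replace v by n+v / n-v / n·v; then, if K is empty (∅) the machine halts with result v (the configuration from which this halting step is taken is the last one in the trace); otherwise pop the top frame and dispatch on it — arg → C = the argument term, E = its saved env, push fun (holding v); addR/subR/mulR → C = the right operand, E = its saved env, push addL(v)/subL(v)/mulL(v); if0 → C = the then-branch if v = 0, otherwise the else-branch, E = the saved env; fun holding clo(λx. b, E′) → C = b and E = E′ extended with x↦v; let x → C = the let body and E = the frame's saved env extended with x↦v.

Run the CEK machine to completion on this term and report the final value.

Answer: 1

Derivation:
step 0: <C=((let q = (2 + 2) in 8) - (let p = ((λv. ((λq. -3) 1)) 6) in 7)), E=∅, K=∅>
step 1: <C=(let q = (2 + 2) in 8), E=∅, K=[subR]>
step 2: <C=(2 + 2), E=∅, K=[let q :: subR]>
step 3: <C=2, E=∅, K=[addR :: let q :: subR]>
step 4: <C=2, E=∅, K=[addL(2) :: let q :: subR]>
step 5: <C=8, E={q↦4}, K=[subR]>
step 6: <C=(let p = ((λv. ((λq. -3) 1)) 6) in 7), E=∅, K=[subL(8)]>
step 7: <C=((λv. ((λq. -3) 1)) 6), E=∅, K=[let p :: subL(8)]>
step 8: <C=(λv. ((λq. -3) 1)), E=∅, K=[arg :: let p :: subL(8)]>
step 9: <C=6, E=∅, K=[fun :: let p :: subL(8)]>
step 10: <C=((λq. -3) 1), E={v↦6}, K=[let p :: subL(8)]>
step 11: <C=(λq. -3), E={v↦6}, K=[arg :: let p :: subL(8)]>
step 12: <C=1, E={v↦6}, K=[fun :: let p :: subL(8)]>
step 13: <C=-3, E={q↦1, v↦6}, K=[let p :: subL(8)]>
step 14: <C=7, E={p↦-3}, K=[subL(8)]>
→ final value 1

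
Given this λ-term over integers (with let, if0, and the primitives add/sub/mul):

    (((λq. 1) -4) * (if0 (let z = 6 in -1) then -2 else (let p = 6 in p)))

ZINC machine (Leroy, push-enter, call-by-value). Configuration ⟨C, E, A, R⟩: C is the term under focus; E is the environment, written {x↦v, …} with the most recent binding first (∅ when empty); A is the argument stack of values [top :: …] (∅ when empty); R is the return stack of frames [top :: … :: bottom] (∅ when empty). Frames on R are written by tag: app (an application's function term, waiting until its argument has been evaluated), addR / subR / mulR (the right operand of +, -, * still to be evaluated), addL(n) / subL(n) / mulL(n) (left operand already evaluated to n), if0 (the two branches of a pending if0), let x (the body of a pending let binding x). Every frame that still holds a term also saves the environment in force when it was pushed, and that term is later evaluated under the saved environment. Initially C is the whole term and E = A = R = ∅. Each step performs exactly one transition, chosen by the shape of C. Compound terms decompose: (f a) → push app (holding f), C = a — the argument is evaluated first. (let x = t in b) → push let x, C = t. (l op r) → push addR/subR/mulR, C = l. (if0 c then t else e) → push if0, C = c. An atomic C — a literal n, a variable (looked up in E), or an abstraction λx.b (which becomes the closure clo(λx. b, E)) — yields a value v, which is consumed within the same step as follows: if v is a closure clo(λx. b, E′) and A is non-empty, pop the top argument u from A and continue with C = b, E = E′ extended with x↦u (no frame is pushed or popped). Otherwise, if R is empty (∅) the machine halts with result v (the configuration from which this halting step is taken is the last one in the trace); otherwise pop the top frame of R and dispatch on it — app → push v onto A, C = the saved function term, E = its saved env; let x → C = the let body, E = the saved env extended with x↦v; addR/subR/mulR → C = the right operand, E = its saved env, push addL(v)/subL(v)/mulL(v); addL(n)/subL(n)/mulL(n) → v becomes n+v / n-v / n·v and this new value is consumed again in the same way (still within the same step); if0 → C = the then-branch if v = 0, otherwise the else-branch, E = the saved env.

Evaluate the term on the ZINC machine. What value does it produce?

step 0: <C=(((λq. 1) -4) * (if0 (let z = 6 in -1) then -2 else (let p = 6 in p))), E=∅, A=∅, R=∅>
step 1: <C=((λq. 1) -4), E=∅, A=∅, R=[mulR]>
step 2: <C=-4, E=∅, A=∅, R=[app :: mulR]>
step 3: <C=(λq. 1), E=∅, A=[-4], R=[mulR]>
step 4: <C=1, E={q↦-4}, A=∅, R=[mulR]>
step 5: <C=(if0 (let z = 6 in -1) then -2 else (let p = 6 in p)), E=∅, A=∅, R=[mulL(1)]>
step 6: <C=(let z = 6 in -1), E=∅, A=∅, R=[if0 :: mulL(1)]>
step 7: <C=6, E=∅, A=∅, R=[let z :: if0 :: mulL(1)]>
step 8: <C=-1, E={z↦6}, A=∅, R=[if0 :: mulL(1)]>
step 9: <C=(let p = 6 in p), E=∅, A=∅, R=[mulL(1)]>
step 10: <C=6, E=∅, A=∅, R=[let p :: mulL(1)]>
step 11: <C=p, E={p↦6}, A=∅, R=[mulL(1)]>
→ final value 6

Answer: 6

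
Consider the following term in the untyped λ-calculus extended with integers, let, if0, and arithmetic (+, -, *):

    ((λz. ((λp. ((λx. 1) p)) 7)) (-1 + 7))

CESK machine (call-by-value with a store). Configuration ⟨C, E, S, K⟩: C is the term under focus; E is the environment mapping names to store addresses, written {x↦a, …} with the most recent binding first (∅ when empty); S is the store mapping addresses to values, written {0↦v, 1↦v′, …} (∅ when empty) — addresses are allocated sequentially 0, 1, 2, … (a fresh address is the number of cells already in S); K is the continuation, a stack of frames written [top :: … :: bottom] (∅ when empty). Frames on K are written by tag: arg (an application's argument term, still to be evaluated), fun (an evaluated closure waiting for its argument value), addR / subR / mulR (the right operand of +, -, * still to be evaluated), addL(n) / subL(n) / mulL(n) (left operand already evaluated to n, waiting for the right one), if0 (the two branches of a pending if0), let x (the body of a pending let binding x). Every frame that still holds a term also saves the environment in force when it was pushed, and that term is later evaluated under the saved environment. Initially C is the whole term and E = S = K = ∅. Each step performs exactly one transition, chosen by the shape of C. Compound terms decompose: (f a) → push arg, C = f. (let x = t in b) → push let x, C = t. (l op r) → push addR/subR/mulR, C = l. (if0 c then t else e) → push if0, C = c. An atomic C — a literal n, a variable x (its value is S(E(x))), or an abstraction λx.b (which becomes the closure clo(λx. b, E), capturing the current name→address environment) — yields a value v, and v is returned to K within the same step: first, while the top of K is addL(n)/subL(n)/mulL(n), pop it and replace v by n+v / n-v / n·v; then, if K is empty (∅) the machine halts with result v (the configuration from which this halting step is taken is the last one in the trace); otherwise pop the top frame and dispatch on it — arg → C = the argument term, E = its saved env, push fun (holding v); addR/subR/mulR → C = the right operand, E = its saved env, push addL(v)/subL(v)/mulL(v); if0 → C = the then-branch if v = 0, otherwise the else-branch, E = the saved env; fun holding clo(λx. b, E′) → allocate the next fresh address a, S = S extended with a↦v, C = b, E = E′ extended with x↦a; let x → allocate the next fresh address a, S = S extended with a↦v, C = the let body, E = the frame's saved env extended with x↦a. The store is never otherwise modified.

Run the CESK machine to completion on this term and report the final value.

[0] <C=((λz. ((λp. ((λx. 1) p)) 7)) (-1 + 7)), E=∅, S=∅, K=∅>
[1] <C=(λz. ((λp. ((λx. 1) p)) 7)), E=∅, S=∅, K=[arg]>
[2] <C=(-1 + 7), E=∅, S=∅, K=[fun]>
[3] <C=-1, E=∅, S=∅, K=[addR :: fun]>
[4] <C=7, E=∅, S=∅, K=[addL(-1) :: fun]>
[5] <C=((λp. ((λx. 1) p)) 7), E={z↦0}, S={0↦6}, K=∅>
[6] <C=(λp. ((λx. 1) p)), E={z↦0}, S={0↦6}, K=[arg]>
[7] <C=7, E={z↦0}, S={0↦6}, K=[fun]>
[8] <C=((λx. 1) p), E={p↦1, z↦0}, S={0↦6, 1↦7}, K=∅>
[9] <C=(λx. 1), E={p↦1, z↦0}, S={0↦6, 1↦7}, K=[arg]>
[10] <C=p, E={p↦1, z↦0}, S={0↦6, 1↦7}, K=[fun]>
[11] <C=1, E={x↦2, p↦1, z↦0}, S={0↦6, 1↦7, 2↦7}, K=∅>
→ final value 1

Answer: 1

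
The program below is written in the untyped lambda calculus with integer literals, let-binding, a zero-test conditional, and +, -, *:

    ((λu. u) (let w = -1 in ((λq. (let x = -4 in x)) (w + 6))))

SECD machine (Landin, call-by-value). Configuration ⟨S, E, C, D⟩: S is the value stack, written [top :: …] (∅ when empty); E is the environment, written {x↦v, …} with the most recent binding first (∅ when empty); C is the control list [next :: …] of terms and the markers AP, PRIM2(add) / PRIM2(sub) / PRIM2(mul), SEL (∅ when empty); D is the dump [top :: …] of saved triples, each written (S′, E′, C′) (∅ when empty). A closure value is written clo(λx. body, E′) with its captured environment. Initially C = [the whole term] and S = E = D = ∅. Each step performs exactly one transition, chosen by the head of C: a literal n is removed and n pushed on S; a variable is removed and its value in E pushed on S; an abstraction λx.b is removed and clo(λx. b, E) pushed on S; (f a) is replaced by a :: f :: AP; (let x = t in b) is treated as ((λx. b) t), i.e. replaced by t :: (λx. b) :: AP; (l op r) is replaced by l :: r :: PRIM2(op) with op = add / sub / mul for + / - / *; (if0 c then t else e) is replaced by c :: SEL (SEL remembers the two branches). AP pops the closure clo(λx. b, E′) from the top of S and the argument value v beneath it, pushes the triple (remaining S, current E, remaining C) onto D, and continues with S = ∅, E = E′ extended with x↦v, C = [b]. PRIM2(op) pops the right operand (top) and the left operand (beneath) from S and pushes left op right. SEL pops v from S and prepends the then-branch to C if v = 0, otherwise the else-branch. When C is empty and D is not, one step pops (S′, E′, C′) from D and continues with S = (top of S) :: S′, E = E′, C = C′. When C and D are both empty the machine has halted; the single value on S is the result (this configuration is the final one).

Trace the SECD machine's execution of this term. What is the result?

Answer: -4

Derivation:
[0] [S=∅ | E=∅ | C=[((λu. u) (let w = -1 in ((λq. (let x = -4 in x)) (w + 6))))] | D=∅]
[1] [S=∅ | E=∅ | C=[(let w = -1 in ((λq. (let x = -4 in x)) (w + 6))) :: (λu. u) :: AP] | D=∅]
[2] [S=∅ | E=∅ | C=[-1 :: (λw. ((λq. (let x = -4 in x)) (w + 6))) :: AP :: (λu. u) :: AP] | D=∅]
[3] [S=[-1] | E=∅ | C=[(λw. ((λq. (let x = -4 in x)) (w + 6))) :: AP :: (λu. u) :: AP] | D=∅]
[4] [S=[clo(λw. ((λq. (let x = -4 in x)) (w + 6)), ∅) :: -1] | E=∅ | C=[AP :: (λu. u) :: AP] | D=∅]
[5] [S=∅ | E={w↦-1} | C=[((λq. (let x = -4 in x)) (w + 6))] | D=[(∅, ∅, [(λu. u) :: AP])]]
[6] [S=∅ | E={w↦-1} | C=[(w + 6) :: (λq. (let x = -4 in x)) :: AP] | D=[(∅, ∅, [(λu. u) :: AP])]]
[7] [S=∅ | E={w↦-1} | C=[w :: 6 :: PRIM2(add) :: (λq. (let x = -4 in x)) :: AP] | D=[(∅, ∅, [(λu. u) :: AP])]]
[8] [S=[-1] | E={w↦-1} | C=[6 :: PRIM2(add) :: (λq. (let x = -4 in x)) :: AP] | D=[(∅, ∅, [(λu. u) :: AP])]]
[9] [S=[6 :: -1] | E={w↦-1} | C=[PRIM2(add) :: (λq. (let x = -4 in x)) :: AP] | D=[(∅, ∅, [(λu. u) :: AP])]]
[10] [S=[5] | E={w↦-1} | C=[(λq. (let x = -4 in x)) :: AP] | D=[(∅, ∅, [(λu. u) :: AP])]]
[11] [S=[clo(λq. (let x = -4 in x), {w↦-1}) :: 5] | E={w↦-1} | C=[AP] | D=[(∅, ∅, [(λu. u) :: AP])]]
[12] [S=∅ | E={q↦5, w↦-1} | C=[(let x = -4 in x)] | D=[(∅, {w↦-1}, ∅) :: (∅, ∅, [(λu. u) :: AP])]]
[13] [S=∅ | E={q↦5, w↦-1} | C=[-4 :: (λx. x) :: AP] | D=[(∅, {w↦-1}, ∅) :: (∅, ∅, [(λu. u) :: AP])]]
[14] [S=[-4] | E={q↦5, w↦-1} | C=[(λx. x) :: AP] | D=[(∅, {w↦-1}, ∅) :: (∅, ∅, [(λu. u) :: AP])]]
[15] [S=[clo(λx. x, {q↦5, w↦-1}) :: -4] | E={q↦5, w↦-1} | C=[AP] | D=[(∅, {w↦-1}, ∅) :: (∅, ∅, [(λu. u) :: AP])]]
[16] [S=∅ | E={x↦-4, q↦5, w↦-1} | C=[x] | D=[(∅, {q↦5, w↦-1}, ∅) :: (∅, {w↦-1}, ∅) :: (∅, ∅, [(λu. u) :: AP])]]
[17] [S=[-4] | E={x↦-4, q↦5, w↦-1} | C=∅ | D=[(∅, {q↦5, w↦-1}, ∅) :: (∅, {w↦-1}, ∅) :: (∅, ∅, [(λu. u) :: AP])]]
[18] [S=[-4] | E={q↦5, w↦-1} | C=∅ | D=[(∅, {w↦-1}, ∅) :: (∅, ∅, [(λu. u) :: AP])]]
[19] [S=[-4] | E={w↦-1} | C=∅ | D=[(∅, ∅, [(λu. u) :: AP])]]
[20] [S=[-4] | E=∅ | C=[(λu. u) :: AP] | D=∅]
[21] [S=[clo(λu. u, ∅) :: -4] | E=∅ | C=[AP] | D=∅]
[22] [S=∅ | E={u↦-4} | C=[u] | D=[(∅, ∅, ∅)]]
[23] [S=[-4] | E={u↦-4} | C=∅ | D=[(∅, ∅, ∅)]]
[24] [S=[-4] | E=∅ | C=∅ | D=∅]
→ final value -4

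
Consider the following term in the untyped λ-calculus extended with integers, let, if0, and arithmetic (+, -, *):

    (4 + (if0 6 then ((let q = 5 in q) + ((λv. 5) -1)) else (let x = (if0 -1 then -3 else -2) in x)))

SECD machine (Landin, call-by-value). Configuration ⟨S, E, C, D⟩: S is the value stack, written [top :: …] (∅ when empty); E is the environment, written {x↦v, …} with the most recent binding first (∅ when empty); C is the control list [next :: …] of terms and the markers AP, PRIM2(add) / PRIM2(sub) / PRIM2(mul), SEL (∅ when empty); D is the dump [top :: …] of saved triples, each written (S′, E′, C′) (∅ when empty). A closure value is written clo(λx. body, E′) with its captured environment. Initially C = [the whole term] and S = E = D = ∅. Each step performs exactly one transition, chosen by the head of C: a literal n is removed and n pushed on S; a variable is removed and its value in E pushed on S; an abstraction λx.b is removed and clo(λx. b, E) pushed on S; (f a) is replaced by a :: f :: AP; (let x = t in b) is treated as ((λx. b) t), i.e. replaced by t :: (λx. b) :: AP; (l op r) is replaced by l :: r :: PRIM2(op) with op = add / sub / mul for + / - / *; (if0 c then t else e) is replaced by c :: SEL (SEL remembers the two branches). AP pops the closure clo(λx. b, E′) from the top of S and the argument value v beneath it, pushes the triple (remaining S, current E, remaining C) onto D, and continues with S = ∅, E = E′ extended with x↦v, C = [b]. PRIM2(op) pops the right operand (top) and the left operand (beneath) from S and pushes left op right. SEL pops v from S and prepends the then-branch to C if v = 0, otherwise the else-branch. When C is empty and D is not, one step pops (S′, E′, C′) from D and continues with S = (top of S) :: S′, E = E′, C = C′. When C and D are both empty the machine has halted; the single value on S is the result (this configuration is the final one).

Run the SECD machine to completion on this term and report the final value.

0. [S=∅ | E=∅ | C=[(4 + (if0 6 then ((let q = 5 in q) + ((λv. 5) -1)) else (let x = (if0 -1 then -3 else -2) in x)))] | D=∅]
1. [S=∅ | E=∅ | C=[4 :: (if0 6 then ((let q = 5 in q) + ((λv. 5) -1)) else (let x = (if0 -1 then -3 else -2) in x)) :: PRIM2(add)] | D=∅]
2. [S=[4] | E=∅ | C=[(if0 6 then ((let q = 5 in q) + ((λv. 5) -1)) else (let x = (if0 -1 then -3 else -2) in x)) :: PRIM2(add)] | D=∅]
3. [S=[4] | E=∅ | C=[6 :: SEL :: PRIM2(add)] | D=∅]
4. [S=[6 :: 4] | E=∅ | C=[SEL :: PRIM2(add)] | D=∅]
5. [S=[4] | E=∅ | C=[(let x = (if0 -1 then -3 else -2) in x) :: PRIM2(add)] | D=∅]
6. [S=[4] | E=∅ | C=[(if0 -1 then -3 else -2) :: (λx. x) :: AP :: PRIM2(add)] | D=∅]
7. [S=[4] | E=∅ | C=[-1 :: SEL :: (λx. x) :: AP :: PRIM2(add)] | D=∅]
8. [S=[-1 :: 4] | E=∅ | C=[SEL :: (λx. x) :: AP :: PRIM2(add)] | D=∅]
9. [S=[4] | E=∅ | C=[-2 :: (λx. x) :: AP :: PRIM2(add)] | D=∅]
10. [S=[-2 :: 4] | E=∅ | C=[(λx. x) :: AP :: PRIM2(add)] | D=∅]
11. [S=[clo(λx. x, ∅) :: -2 :: 4] | E=∅ | C=[AP :: PRIM2(add)] | D=∅]
12. [S=∅ | E={x↦-2} | C=[x] | D=[([4], ∅, [PRIM2(add)])]]
13. [S=[-2] | E={x↦-2} | C=∅ | D=[([4], ∅, [PRIM2(add)])]]
14. [S=[-2 :: 4] | E=∅ | C=[PRIM2(add)] | D=∅]
15. [S=[2] | E=∅ | C=∅ | D=∅]
→ final value 2

Answer: 2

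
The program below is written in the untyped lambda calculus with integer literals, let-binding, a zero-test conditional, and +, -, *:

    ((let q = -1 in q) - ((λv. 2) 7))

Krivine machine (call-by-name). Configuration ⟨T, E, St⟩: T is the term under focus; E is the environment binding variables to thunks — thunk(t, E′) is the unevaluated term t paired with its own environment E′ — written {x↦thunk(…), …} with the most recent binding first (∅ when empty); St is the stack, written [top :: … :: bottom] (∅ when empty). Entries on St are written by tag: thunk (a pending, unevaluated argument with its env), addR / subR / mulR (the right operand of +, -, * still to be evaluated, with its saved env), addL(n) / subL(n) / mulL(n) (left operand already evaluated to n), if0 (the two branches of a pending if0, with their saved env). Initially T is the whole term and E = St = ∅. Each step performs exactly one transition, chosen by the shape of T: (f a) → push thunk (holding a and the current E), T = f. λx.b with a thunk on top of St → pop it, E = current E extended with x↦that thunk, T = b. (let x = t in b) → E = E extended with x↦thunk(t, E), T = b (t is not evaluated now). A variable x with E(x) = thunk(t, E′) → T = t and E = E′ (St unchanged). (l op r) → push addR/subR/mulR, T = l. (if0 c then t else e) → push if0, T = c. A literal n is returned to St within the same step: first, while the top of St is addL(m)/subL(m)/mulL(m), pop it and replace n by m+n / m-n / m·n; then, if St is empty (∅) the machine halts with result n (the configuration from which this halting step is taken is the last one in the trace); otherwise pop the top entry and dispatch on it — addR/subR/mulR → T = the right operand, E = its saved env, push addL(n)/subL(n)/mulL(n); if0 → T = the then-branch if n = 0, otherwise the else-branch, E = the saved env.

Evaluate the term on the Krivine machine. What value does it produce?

Answer: -3

Execution trace:
t=0: [T=((let q = -1 in q) - ((λv. 2) 7)) | E=∅ | St=∅]
t=1: [T=(let q = -1 in q) | E=∅ | St=[subR]]
t=2: [T=q | E={q↦thunk(-1, ∅)} | St=[subR]]
t=3: [T=-1 | E=∅ | St=[subR]]
t=4: [T=((λv. 2) 7) | E=∅ | St=[subL(-1)]]
t=5: [T=(λv. 2) | E=∅ | St=[thunk :: subL(-1)]]
t=6: [T=2 | E={v↦thunk(7, ∅)} | St=[subL(-1)]]
→ final value -3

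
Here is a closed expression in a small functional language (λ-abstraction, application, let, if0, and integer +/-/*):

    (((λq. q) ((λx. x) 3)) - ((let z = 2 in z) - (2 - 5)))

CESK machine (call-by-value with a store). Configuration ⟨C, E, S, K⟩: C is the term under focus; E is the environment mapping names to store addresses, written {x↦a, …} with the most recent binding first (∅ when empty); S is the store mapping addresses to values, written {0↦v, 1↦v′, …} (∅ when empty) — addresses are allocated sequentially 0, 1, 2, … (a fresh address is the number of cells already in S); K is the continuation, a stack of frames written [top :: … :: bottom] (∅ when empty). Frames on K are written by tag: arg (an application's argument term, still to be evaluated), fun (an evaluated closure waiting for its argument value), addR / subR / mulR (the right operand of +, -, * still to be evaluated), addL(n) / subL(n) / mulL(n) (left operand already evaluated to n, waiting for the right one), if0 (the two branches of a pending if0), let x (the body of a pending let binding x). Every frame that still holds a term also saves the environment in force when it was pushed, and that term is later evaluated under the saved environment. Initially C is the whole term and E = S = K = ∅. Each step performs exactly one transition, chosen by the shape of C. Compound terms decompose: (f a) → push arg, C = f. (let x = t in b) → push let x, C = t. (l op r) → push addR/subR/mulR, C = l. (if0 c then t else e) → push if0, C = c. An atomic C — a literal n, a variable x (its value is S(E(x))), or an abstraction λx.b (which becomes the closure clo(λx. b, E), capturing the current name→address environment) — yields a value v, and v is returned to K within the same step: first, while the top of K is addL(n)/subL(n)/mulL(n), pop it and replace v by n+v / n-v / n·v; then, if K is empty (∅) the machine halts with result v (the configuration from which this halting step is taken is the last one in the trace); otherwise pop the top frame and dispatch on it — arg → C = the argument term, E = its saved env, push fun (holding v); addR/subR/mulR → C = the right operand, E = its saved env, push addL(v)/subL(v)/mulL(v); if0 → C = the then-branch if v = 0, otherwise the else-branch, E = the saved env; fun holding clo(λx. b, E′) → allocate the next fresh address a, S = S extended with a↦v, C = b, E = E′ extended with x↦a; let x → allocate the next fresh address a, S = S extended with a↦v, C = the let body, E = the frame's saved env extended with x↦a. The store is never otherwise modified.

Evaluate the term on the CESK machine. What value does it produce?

step 0: [C=(((λq. q) ((λx. x) 3)) - ((let z = 2 in z) - (2 - 5))) | E=∅ | S=∅ | K=∅]
step 1: [C=((λq. q) ((λx. x) 3)) | E=∅ | S=∅ | K=[subR]]
step 2: [C=(λq. q) | E=∅ | S=∅ | K=[arg :: subR]]
step 3: [C=((λx. x) 3) | E=∅ | S=∅ | K=[fun :: subR]]
step 4: [C=(λx. x) | E=∅ | S=∅ | K=[arg :: fun :: subR]]
step 5: [C=3 | E=∅ | S=∅ | K=[fun :: fun :: subR]]
step 6: [C=x | E={x↦0} | S={0↦3} | K=[fun :: subR]]
step 7: [C=q | E={q↦1} | S={0↦3, 1↦3} | K=[subR]]
step 8: [C=((let z = 2 in z) - (2 - 5)) | E=∅ | S={0↦3, 1↦3} | K=[subL(3)]]
step 9: [C=(let z = 2 in z) | E=∅ | S={0↦3, 1↦3} | K=[subR :: subL(3)]]
step 10: [C=2 | E=∅ | S={0↦3, 1↦3} | K=[let z :: subR :: subL(3)]]
step 11: [C=z | E={z↦2} | S={0↦3, 1↦3, 2↦2} | K=[subR :: subL(3)]]
step 12: [C=(2 - 5) | E=∅ | S={0↦3, 1↦3, 2↦2} | K=[subL(2) :: subL(3)]]
step 13: [C=2 | E=∅ | S={0↦3, 1↦3, 2↦2} | K=[subR :: subL(2) :: subL(3)]]
step 14: [C=5 | E=∅ | S={0↦3, 1↦3, 2↦2} | K=[subL(2) :: subL(2) :: subL(3)]]
→ final value -2

Answer: -2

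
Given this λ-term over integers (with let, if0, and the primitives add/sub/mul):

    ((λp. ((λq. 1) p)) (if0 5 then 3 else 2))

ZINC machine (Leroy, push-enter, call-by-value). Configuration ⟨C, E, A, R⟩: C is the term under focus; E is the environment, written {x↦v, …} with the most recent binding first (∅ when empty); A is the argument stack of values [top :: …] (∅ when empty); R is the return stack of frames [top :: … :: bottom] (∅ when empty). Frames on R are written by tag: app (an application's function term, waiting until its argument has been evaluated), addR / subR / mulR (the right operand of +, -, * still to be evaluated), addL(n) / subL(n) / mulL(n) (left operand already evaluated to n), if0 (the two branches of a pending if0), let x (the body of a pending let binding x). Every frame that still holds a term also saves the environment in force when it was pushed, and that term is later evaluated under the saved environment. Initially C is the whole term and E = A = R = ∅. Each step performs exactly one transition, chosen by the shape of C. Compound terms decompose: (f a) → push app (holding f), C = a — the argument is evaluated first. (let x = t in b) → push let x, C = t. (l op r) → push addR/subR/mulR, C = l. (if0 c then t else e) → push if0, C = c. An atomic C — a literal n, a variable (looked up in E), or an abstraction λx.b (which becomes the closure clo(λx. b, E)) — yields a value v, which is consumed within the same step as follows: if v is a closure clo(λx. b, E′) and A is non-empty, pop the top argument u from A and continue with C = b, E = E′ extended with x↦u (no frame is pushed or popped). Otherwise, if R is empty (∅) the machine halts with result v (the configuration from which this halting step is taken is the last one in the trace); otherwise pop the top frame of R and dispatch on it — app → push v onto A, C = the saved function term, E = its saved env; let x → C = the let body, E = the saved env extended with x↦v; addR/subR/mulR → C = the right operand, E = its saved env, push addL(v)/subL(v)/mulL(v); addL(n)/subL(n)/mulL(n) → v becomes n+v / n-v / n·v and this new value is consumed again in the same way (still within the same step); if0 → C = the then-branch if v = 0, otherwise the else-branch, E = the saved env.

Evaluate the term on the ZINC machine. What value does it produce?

Answer: 1

Execution trace:
t=0: ⟨C=((λp. ((λq. 1) p)) (if0 5 then 3 else 2)); E=∅; A=∅; R=∅⟩
t=1: ⟨C=(if0 5 then 3 else 2); E=∅; A=∅; R=[app]⟩
t=2: ⟨C=5; E=∅; A=∅; R=[if0 :: app]⟩
t=3: ⟨C=2; E=∅; A=∅; R=[app]⟩
t=4: ⟨C=(λp. ((λq. 1) p)); E=∅; A=[2]; R=∅⟩
t=5: ⟨C=((λq. 1) p); E={p↦2}; A=∅; R=∅⟩
t=6: ⟨C=p; E={p↦2}; A=∅; R=[app]⟩
t=7: ⟨C=(λq. 1); E={p↦2}; A=[2]; R=∅⟩
t=8: ⟨C=1; E={q↦2, p↦2}; A=∅; R=∅⟩
→ final value 1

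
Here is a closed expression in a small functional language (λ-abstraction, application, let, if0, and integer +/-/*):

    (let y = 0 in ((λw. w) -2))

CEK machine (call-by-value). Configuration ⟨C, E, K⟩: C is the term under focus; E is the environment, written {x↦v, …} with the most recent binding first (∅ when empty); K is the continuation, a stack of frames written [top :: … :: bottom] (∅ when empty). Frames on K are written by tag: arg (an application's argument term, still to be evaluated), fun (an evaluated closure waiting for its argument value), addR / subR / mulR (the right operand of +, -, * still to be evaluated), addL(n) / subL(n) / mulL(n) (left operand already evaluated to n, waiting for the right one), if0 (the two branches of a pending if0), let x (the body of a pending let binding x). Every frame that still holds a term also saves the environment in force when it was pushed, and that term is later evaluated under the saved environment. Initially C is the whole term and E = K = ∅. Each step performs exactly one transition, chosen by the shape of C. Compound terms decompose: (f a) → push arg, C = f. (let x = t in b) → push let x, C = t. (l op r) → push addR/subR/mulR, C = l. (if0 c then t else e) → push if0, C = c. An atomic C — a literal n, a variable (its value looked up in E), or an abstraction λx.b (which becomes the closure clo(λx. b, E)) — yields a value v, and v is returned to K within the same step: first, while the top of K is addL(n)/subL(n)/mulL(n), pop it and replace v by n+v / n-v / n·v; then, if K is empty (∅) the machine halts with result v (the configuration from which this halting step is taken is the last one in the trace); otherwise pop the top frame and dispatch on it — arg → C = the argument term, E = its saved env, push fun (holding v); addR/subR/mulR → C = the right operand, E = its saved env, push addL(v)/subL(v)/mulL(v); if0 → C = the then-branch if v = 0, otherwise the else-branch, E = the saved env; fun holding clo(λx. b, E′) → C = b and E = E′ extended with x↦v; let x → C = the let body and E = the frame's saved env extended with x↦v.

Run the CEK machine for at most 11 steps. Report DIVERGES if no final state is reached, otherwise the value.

Answer: -2

Derivation:
step 0: ⟨C=(let y = 0 in ((λw. w) -2)); E=∅; K=∅⟩
step 1: ⟨C=0; E=∅; K=[let y]⟩
step 2: ⟨C=((λw. w) -2); E={y↦0}; K=∅⟩
step 3: ⟨C=(λw. w); E={y↦0}; K=[arg]⟩
step 4: ⟨C=-2; E={y↦0}; K=[fun]⟩
step 5: ⟨C=w; E={w↦-2, y↦0}; K=∅⟩
→ final value -2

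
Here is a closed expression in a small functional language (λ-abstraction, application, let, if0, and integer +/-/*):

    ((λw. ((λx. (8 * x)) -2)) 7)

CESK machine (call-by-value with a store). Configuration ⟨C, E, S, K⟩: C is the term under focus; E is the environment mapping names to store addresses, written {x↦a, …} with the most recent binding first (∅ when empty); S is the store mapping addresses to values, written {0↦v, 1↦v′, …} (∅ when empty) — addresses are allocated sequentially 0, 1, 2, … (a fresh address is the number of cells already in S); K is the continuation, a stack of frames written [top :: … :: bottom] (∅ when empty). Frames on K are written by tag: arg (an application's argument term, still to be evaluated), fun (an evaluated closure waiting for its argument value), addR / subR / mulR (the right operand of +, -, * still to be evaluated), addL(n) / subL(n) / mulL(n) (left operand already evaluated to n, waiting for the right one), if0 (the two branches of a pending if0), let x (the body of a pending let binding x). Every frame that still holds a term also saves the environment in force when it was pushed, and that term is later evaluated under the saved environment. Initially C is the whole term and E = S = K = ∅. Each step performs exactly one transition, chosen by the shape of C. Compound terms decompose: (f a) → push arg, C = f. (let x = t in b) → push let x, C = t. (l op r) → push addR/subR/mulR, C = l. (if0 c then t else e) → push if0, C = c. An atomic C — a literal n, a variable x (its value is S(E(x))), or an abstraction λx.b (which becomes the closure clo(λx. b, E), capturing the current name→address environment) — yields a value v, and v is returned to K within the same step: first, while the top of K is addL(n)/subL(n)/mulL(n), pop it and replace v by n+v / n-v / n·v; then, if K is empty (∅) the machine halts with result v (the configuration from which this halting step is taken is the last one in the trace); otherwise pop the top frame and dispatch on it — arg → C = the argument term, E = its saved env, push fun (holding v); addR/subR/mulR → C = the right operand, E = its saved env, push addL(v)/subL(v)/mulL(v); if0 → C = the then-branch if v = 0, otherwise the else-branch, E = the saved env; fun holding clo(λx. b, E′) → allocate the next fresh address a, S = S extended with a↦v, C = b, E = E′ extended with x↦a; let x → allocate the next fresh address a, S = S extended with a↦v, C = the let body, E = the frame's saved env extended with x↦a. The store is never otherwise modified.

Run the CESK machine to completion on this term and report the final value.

0. [C=((λw. ((λx. (8 * x)) -2)) 7) | E=∅ | S=∅ | K=∅]
1. [C=(λw. ((λx. (8 * x)) -2)) | E=∅ | S=∅ | K=[arg]]
2. [C=7 | E=∅ | S=∅ | K=[fun]]
3. [C=((λx. (8 * x)) -2) | E={w↦0} | S={0↦7} | K=∅]
4. [C=(λx. (8 * x)) | E={w↦0} | S={0↦7} | K=[arg]]
5. [C=-2 | E={w↦0} | S={0↦7} | K=[fun]]
6. [C=(8 * x) | E={x↦1, w↦0} | S={0↦7, 1↦-2} | K=∅]
7. [C=8 | E={x↦1, w↦0} | S={0↦7, 1↦-2} | K=[mulR]]
8. [C=x | E={x↦1, w↦0} | S={0↦7, 1↦-2} | K=[mulL(8)]]
→ final value -16

Answer: -16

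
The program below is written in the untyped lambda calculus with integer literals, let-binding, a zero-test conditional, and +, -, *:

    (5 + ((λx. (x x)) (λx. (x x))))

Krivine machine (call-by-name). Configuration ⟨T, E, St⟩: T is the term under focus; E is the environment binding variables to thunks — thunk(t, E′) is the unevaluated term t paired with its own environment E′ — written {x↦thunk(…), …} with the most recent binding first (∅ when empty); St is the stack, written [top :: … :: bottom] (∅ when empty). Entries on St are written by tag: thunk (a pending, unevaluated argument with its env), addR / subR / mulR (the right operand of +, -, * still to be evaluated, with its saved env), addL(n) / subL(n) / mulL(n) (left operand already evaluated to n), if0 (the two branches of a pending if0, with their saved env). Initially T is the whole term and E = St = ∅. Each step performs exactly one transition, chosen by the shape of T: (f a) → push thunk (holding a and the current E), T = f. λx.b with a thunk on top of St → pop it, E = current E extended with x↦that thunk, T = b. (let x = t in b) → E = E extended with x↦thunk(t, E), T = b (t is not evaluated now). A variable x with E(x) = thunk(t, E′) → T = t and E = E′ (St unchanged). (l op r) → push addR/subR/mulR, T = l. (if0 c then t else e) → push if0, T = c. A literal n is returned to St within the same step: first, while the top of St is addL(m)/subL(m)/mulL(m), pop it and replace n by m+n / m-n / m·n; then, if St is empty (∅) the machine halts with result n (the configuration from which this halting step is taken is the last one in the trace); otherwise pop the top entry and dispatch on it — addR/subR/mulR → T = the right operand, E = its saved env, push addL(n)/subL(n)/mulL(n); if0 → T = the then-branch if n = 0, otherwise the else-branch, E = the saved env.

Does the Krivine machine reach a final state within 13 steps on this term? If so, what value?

Answer: DIVERGES (no final state within 13 steps)

Derivation:
[0] ⟨T=(5 + ((λx. (x x)) (λx. (x x)))); E=∅; St=∅⟩
[1] ⟨T=5; E=∅; St=[addR]⟩
[2] ⟨T=((λx. (x x)) (λx. (x x))); E=∅; St=[addL(5)]⟩
[3] ⟨T=(λx. (x x)); E=∅; St=[thunk :: addL(5)]⟩
[4] ⟨T=(x x); E={x↦thunk((λx. (x x)), ∅)}; St=[addL(5)]⟩
[5] ⟨T=x; E={x↦thunk((λx. (x x)), ∅)}; St=[thunk :: addL(5)]⟩
[6] ⟨T=(λx. (x x)); E=∅; St=[thunk :: addL(5)]⟩
[7] ⟨T=(x x); E={x↦thunk(x, {x↦thunk((λx. (x x)), ∅)})}; St=[addL(5)]⟩
[8] ⟨T=x; E={x↦thunk(x, {x↦thunk((λx. (x x)), ∅)})}; St=[thunk :: addL(5)]⟩
[9] ⟨T=x; E={x↦thunk((λx. (x x)), ∅)}; St=[thunk :: addL(5)]⟩
[10] ⟨T=(λx. (x x)); E=∅; St=[thunk :: addL(5)]⟩
[11] ⟨T=(x x); E={x↦thunk(x, {x↦thunk(x, {x↦thunk((λx. (x x)), ∅)})})}; St=[addL(5)]⟩
[12] ⟨T=x; E={x↦thunk(x, {x↦thunk(x, {x↦thunk((λx. (x x)), ∅)})})}; St=[thunk :: addL(5)]⟩
[13] ⟨T=x; E={x↦thunk(x, {x↦thunk((λx. (x x)), ∅)})}; St=[thunk :: addL(5)]⟩
→ 13 transitions taken and the configuration is still not final: no result within 13 steps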